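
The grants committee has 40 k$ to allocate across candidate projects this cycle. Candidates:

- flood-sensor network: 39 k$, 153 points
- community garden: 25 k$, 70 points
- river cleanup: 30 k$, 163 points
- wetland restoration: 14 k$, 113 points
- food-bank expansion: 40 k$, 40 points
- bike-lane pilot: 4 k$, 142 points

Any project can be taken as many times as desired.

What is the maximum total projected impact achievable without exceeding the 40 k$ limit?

1420

The ratio ordering already packs tightly: 10×bike-lane pilot, 40 k$, 1420.
No other feasible combination exceeds 1420.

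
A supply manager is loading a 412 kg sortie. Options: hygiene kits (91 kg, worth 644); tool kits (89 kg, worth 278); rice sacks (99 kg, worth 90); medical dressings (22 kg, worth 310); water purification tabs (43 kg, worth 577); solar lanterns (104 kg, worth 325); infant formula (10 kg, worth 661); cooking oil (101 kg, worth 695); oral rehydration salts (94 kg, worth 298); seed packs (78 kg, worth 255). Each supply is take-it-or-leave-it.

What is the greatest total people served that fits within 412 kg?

A density-first pass picks hygiene kits + medical dressings + water purification tabs + infant formula + cooking oil + seed packs — 3142 at 345 kg.
The 78 kg tied up in seed packs is better spent on solar lanterns — total rises to 3212 (371 kg).
That's the maximum — no swap from here does better than 3212.

3212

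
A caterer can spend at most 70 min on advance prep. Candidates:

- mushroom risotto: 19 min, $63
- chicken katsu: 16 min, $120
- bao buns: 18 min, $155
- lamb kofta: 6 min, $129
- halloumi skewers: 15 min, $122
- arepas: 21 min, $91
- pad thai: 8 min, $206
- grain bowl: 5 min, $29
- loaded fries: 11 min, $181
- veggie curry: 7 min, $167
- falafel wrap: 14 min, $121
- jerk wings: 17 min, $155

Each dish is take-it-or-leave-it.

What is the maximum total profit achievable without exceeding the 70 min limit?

Density check — pad thai 25.75, veggie curry 23.86, lamb kofta 21.50, loaded fries 16.45 are the best per min.
Taking the top-ratio dishes first gives lamb kofta + pad thai + grain bowl + loaded fries + veggie curry + falafel wrap + jerk wings for 988 (68 min).
The 19 min tied up in grain bowl and falafel wrap is better spent on bao buns — total rises to 993 (67 min).
No other feasible combination exceeds 993.

993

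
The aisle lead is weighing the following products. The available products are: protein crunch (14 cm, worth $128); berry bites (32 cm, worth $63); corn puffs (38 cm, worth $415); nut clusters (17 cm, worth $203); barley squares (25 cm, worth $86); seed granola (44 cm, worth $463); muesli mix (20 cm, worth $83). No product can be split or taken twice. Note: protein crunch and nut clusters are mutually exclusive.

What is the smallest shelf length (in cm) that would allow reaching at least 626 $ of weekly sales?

Need the lightest bundle worth ≥ 626.
Taking nut clusters + seed granola gives 666 (≥ 626) for 61 cm.
Below 61 cm the best achievable stays under 626.

61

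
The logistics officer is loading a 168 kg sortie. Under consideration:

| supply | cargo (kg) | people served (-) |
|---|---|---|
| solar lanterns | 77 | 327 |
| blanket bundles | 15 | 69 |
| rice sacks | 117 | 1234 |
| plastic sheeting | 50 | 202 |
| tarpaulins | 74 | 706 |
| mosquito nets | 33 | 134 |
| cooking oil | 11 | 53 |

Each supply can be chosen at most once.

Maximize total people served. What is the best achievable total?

1437

By people served per kg: rice sacks 10.55, tarpaulins 9.54, cooking oil 4.82 lead.
The ratio heuristic lands on blanket bundles + rice sacks + cooking oil (1356) but leaves 25 kg idle.
Replace cooking oil with mosquito nets: the trade gains 81 net, giving 1437 at 165 kg.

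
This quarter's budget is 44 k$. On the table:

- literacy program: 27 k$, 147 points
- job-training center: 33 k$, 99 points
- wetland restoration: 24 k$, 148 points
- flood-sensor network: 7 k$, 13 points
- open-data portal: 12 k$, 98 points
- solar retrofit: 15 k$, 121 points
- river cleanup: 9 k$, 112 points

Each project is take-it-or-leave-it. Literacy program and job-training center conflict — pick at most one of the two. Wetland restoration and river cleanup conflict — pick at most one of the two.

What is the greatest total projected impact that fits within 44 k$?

The ratio ordering already packs tightly: flood-sensor network + open-data portal + solar retrofit + river cleanup, 43 k$, 344.

344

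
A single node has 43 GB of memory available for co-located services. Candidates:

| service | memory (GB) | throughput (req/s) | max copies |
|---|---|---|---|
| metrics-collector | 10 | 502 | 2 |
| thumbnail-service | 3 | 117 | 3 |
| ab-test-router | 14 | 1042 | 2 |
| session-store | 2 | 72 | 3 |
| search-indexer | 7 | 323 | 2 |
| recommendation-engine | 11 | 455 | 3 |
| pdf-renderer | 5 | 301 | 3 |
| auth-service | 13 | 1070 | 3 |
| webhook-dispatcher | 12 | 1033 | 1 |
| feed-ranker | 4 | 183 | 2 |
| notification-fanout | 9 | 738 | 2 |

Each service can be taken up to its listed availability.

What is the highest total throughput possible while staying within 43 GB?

3579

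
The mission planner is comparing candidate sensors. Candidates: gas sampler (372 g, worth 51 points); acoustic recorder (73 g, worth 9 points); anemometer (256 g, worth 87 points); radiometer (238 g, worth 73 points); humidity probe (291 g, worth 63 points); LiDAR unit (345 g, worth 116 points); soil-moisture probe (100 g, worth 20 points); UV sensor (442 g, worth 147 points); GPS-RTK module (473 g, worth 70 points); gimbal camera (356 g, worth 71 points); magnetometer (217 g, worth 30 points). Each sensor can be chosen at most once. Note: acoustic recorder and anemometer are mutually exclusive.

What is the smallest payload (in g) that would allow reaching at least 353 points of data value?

Minimise g subject to total data value ≥ 353.
radiometer + LiDAR unit + soil-moisture probe + UV sensor reaches 356 using 1125 g.
No combination under 1125 g hits 353.

1125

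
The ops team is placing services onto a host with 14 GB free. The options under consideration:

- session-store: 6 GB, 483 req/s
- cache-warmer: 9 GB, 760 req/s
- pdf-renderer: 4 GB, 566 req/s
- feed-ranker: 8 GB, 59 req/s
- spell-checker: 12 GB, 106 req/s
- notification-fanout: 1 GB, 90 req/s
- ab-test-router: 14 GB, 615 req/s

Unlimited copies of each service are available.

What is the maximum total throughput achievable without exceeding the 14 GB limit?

3×pdf-renderer + 2×notification-fanout uses 14 of the 14 GB and totals 1878.
Every other selection either busts 14 GB or fails to beat 1878.

1878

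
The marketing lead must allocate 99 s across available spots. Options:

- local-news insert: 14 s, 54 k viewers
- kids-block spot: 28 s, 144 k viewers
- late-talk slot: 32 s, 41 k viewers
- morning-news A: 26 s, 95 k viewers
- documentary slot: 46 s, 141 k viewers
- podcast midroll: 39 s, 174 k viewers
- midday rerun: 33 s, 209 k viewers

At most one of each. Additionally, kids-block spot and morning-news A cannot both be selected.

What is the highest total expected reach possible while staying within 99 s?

478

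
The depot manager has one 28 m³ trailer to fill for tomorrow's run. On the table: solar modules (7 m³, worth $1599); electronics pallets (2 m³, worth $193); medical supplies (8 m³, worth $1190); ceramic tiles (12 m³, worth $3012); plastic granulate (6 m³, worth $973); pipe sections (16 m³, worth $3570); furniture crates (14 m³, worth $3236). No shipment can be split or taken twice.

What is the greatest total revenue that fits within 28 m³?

By revenue per m³: ceramic tiles 251.00, furniture crates 231.14, solar modules 228.43, pipe sections 223.12 lead.
A density-first pass picks electronics pallets + ceramic tiles + furniture crates — 6441 at 28 m³.
The 16 m³ tied up in electronics pallets and furniture crates is better spent on pipe sections — total rises to 6582 (28 m³).

6582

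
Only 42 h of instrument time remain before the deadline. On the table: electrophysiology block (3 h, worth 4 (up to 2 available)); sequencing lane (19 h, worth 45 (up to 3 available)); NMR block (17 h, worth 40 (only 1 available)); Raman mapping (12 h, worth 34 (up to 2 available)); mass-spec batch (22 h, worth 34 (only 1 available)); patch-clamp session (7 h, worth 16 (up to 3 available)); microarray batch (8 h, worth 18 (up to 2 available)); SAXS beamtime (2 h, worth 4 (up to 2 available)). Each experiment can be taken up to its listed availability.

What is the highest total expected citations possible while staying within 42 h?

108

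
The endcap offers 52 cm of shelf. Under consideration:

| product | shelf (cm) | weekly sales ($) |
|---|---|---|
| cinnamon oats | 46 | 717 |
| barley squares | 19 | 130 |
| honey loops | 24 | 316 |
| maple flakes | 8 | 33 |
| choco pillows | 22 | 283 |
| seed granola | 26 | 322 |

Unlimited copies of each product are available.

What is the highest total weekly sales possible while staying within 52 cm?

The ratio ordering already packs tightly: cinnamon oats, 46 cm, 717.
Nothing else within 52 cm beats 717.

717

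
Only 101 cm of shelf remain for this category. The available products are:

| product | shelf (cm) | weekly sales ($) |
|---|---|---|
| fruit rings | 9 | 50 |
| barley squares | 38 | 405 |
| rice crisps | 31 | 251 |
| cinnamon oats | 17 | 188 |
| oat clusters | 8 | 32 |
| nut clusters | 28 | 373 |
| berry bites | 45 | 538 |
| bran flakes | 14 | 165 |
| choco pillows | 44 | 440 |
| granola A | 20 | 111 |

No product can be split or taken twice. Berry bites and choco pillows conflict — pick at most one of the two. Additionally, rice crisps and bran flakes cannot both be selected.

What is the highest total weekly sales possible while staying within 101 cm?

1149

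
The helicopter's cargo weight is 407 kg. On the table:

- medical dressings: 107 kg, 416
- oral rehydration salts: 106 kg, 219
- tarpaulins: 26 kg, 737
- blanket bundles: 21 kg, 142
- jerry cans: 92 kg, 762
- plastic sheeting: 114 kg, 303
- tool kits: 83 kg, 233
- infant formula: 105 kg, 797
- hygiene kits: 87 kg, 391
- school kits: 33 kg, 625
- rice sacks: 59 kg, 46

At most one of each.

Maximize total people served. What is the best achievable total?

3479

Greedy by ratio would take tarpaulins + blanket bundles + jerry cans + infant formula + hygiene kits + school kits: 364 kg used, total 3454.
The 87 kg tied up in hygiene kits is better spent on medical dressings — total rises to 3479 (384 kg).
The closest alternative, tarpaulins + blanket bundles + jerry cans + infant formula + hygiene kits + school kits, reaches only 3454.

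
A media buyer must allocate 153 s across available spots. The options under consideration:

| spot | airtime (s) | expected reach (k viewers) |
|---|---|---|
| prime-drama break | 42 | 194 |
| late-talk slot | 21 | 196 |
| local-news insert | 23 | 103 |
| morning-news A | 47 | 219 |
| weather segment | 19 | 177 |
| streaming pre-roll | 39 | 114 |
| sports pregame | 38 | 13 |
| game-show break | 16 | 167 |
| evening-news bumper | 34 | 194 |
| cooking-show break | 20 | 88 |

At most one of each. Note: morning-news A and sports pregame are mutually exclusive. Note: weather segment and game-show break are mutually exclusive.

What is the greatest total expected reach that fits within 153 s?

Density check — game-show break 10.44, late-talk slot 9.33, weather segment 9.32, evening-news bumper 5.71 are the best per s.
Best packing: prime-drama break + late-talk slot + local-news insert + morning-news A + weather segment — 152 s, 889 total.

889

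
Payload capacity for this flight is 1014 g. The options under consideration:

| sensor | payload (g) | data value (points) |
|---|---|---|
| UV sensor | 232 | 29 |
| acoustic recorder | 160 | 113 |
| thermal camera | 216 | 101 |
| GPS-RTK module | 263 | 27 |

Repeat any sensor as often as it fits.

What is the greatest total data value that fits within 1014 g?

678

6×acoustic recorder uses 960 of the 1014 g and totals 678.
That's the maximum — no swap from here does better than 678.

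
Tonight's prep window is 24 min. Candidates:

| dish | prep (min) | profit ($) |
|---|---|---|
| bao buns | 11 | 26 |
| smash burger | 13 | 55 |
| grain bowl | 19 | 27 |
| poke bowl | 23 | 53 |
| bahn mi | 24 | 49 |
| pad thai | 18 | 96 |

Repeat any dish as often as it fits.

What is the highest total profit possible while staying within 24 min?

96

The ratio ordering already packs tightly: pad thai, 18 min, 96.
Nothing else within 24 min beats 96.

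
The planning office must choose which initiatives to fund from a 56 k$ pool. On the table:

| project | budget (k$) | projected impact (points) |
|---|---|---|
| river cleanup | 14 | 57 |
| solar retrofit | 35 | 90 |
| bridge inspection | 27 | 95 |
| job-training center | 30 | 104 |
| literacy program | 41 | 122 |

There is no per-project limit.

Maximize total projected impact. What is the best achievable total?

228

Taking 4×river cleanup: 56 k$ used, 228 in projected impact.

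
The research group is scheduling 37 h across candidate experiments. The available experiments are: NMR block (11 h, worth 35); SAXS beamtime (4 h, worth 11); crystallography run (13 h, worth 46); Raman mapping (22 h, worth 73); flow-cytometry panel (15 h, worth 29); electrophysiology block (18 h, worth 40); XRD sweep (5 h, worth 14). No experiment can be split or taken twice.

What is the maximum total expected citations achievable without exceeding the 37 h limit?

Taking NMR block + SAXS beamtime + Raman mapping: 37 h used, 119 in expected citations.
No other feasible combination exceeds 119.

119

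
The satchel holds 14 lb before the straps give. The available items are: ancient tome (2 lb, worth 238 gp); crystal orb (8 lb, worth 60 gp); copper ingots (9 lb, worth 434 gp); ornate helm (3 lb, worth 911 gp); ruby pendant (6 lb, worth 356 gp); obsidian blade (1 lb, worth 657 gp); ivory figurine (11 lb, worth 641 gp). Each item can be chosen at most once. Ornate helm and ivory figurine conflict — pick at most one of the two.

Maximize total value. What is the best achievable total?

2162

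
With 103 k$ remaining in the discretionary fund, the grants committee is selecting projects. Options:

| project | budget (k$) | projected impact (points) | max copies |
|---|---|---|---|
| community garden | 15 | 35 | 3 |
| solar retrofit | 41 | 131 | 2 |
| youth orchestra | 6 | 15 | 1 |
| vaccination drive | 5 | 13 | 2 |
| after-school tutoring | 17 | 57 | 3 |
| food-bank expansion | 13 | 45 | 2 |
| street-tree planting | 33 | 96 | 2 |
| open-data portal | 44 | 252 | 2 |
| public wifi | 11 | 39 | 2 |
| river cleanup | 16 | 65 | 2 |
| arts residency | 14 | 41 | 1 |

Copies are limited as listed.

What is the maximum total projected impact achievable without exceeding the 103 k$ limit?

549

A density-first pass picks 2×open-data portal + public wifi — 543 at 99 k$.
Replace public wifi with food-bank expansion: the trade gains 6 net, giving 549 at 101 k$.
No other feasible combination exceeds 549.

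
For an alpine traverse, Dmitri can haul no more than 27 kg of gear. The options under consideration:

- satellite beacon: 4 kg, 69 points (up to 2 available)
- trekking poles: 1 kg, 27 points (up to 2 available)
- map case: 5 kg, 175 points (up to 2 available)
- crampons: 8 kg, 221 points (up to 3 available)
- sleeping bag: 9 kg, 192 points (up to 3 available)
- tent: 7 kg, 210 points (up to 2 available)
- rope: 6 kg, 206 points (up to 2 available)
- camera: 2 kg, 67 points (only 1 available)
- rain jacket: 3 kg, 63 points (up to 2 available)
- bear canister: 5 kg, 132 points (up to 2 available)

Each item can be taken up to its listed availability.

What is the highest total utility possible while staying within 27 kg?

Filling by ratio: 2×trekking poles + 2×map case + 2×rope + camera for 883, with 1 kg left unused.
Dropping 2×trekking poles and camera frees 4 kg; slotting in bear canister (5 kg) lifts the total to 894 at 27 kg.
That's the maximum — no swap from here does better than 894.

894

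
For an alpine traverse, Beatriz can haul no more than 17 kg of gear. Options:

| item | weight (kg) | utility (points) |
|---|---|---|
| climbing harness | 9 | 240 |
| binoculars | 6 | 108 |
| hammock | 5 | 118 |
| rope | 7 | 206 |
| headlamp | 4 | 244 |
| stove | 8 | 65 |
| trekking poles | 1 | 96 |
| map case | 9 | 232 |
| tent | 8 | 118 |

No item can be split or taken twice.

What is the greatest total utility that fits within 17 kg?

664

Ranking by ratio (utility/kg): trekking poles 96.00, headlamp 61.00, rope 29.43.
The ratio ordering already packs tightly: hammock + rope + headlamp + trekking poles, 17 kg, 664.
Every other selection either busts 17 kg or fails to beat 664.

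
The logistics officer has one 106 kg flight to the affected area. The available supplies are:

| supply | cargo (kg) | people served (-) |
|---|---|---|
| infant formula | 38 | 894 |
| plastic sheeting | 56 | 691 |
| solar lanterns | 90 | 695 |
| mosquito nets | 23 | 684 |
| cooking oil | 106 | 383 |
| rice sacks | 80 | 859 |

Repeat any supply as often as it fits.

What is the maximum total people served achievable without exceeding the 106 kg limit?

Best packing: 4×mosquito nets — 92 kg, 2736 total.
Nothing else within 106 kg beats 2736.

2736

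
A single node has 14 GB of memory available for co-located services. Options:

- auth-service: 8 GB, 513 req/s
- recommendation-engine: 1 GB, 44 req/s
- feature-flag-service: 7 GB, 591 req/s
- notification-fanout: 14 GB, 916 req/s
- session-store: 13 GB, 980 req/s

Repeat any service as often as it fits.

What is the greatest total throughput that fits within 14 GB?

By throughput per GB: feature-flag-service 84.43, session-store 75.38, notification-fanout 65.43, auth-service 64.12 lead.
Best packing: 2×feature-flag-service — 14 GB, 1182 total.

1182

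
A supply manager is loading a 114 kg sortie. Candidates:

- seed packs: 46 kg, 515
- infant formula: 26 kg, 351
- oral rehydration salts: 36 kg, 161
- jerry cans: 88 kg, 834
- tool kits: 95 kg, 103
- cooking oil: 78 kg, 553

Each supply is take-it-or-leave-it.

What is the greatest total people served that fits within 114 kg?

Ranking by ratio (people served/kg): infant formula 13.50, seed packs 11.20, jerry cans 9.48, cooking oil 7.09.
Filling by ratio: seed packs + infant formula + oral rehydration salts for 1027, with 6 kg left unused.
Dropping seed packs and oral rehydration salts frees 82 kg; slotting in jerry cans (88 kg) lifts the total to 1185 at 114 kg.
An exhaustive check of the 64 subsets confirms 1185.

1185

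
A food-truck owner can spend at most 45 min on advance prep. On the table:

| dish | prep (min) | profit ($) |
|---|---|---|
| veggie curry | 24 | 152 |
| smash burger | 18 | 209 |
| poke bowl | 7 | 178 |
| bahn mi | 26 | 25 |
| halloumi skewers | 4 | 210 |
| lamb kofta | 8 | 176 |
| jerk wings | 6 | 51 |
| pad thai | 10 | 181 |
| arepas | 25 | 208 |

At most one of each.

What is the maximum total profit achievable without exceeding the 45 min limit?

Filling by ratio: poke bowl + halloumi skewers + lamb kofta + jerk wings + pad thai for 796, with 10 min left unused.
Replace lamb kofta with smash burger: the trade gains 33 net, giving 829 at 45 min.

829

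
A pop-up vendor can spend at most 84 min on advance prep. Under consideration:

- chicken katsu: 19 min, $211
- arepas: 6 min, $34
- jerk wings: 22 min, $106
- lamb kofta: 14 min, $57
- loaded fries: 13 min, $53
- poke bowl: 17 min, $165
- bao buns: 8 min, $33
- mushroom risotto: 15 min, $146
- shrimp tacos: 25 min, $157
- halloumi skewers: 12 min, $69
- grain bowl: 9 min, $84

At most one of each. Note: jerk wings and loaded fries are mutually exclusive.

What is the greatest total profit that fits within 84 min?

713

By profit per min: chicken katsu 11.11, mushroom risotto 9.73, poke bowl 9.71, grain bowl 9.33 lead.
Greedy by ratio would take chicken katsu + arepas + poke bowl + mushroom risotto + halloumi skewers + grain bowl: 78 min used, total 709.
Dropping halloumi skewers and grain bowl frees 21 min; slotting in shrimp tacos (25 min) lifts the total to 713 at 82 min.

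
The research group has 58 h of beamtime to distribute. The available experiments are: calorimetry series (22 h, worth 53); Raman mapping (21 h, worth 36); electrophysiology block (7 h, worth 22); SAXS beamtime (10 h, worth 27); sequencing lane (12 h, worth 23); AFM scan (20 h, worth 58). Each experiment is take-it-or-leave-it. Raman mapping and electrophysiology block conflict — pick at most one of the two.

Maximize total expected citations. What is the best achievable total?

The ratio heuristic lands on electrophysiology block + SAXS beamtime + sequencing lane + AFM scan (130) but leaves 9 h idle.
The 19 h tied up in electrophysiology block and sequencing lane is better spent on calorimetry series — total rises to 138 (52 h).

138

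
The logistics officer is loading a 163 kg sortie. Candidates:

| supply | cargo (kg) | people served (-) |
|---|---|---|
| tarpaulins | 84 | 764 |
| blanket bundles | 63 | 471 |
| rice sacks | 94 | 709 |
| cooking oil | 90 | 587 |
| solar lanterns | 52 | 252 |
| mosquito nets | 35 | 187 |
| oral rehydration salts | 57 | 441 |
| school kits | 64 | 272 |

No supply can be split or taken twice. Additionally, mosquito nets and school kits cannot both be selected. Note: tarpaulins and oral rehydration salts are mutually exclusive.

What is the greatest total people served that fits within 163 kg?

1235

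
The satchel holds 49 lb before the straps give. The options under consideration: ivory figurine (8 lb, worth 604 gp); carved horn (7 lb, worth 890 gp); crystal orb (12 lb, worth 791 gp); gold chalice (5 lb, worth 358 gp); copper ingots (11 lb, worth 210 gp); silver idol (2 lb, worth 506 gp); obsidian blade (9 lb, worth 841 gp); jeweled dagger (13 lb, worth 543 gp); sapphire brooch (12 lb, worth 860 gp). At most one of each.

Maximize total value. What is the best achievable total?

4246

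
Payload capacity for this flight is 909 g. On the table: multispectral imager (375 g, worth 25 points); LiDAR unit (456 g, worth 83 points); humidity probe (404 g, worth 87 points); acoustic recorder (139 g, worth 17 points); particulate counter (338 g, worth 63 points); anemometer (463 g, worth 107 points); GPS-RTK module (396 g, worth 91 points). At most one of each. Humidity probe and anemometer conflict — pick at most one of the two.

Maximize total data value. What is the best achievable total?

Best packing: anemometer + GPS-RTK module — 859 g, 198 total.
Runner-up humidity probe + GPS-RTK module tops out at 178.

198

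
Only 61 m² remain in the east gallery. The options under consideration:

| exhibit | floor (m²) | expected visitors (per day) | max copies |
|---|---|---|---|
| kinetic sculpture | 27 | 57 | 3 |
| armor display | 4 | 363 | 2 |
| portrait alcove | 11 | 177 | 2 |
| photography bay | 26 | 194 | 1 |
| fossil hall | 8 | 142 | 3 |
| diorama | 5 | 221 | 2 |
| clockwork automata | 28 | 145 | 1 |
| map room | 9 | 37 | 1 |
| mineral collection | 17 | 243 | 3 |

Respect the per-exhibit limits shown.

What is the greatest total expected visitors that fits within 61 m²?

Density check — armor display 90.75, diorama 44.20, fossil hall 17.75, portrait alcove 16.09 are the best per m².
Filling by ratio: 2×armor display + portrait alcove + 3×fossil hall + 2×diorama for 1771, with 8 m² left unused.
Replace portrait alcove with mineral collection: the trade gains 66 net, giving 1837 at 59 m².
Nothing else within 61 m² beats 1837.

1837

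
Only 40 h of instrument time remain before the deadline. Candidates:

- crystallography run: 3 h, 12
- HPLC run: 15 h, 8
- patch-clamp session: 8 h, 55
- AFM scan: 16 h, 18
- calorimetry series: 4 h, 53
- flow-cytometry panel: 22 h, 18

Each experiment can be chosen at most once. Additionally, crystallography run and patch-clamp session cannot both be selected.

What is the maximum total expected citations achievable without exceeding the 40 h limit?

126

Best packing: patch-clamp session + AFM scan + calorimetry series — 28 h, 126 total.
An exhaustive check of the 64 subsets confirms 126.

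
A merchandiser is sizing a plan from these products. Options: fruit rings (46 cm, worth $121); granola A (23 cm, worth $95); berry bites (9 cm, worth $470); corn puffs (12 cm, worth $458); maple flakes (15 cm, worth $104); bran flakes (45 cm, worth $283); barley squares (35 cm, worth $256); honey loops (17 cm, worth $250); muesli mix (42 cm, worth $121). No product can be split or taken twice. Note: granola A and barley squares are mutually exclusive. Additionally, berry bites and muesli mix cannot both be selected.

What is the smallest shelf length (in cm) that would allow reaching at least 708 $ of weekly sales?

Look for the lowest-shelf combination reaching 708.
Taking berry bites + corn puffs gives 928 (≥ 708) for 21 cm.
Below 21 cm the best achievable stays under 708.

21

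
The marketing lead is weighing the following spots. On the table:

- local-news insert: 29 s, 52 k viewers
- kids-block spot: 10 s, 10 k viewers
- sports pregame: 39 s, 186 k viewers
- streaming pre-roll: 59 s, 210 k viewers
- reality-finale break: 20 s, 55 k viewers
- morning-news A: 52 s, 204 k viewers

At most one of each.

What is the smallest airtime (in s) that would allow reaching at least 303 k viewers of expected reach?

91

Look for the lowest-airtime combination reaching 303.
sports pregame + morning-news A reaches 390 using 91 s.
No combination under 91 s hits 303.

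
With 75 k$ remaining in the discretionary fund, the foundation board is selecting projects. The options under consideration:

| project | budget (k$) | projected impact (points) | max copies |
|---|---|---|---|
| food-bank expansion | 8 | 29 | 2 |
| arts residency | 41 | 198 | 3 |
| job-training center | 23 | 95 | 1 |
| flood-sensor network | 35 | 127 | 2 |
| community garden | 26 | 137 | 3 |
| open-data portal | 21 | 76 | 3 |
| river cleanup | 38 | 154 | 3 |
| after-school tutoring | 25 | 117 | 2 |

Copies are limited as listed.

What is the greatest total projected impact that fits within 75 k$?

By projected impact per k$: community garden 5.27, arts residency 4.83, after-school tutoring 4.68, job-training center 4.13 lead.
Best packing: job-training center + 2×community garden — 75 k$, 369 total.
Nothing else within 75 k$ beats 369.

369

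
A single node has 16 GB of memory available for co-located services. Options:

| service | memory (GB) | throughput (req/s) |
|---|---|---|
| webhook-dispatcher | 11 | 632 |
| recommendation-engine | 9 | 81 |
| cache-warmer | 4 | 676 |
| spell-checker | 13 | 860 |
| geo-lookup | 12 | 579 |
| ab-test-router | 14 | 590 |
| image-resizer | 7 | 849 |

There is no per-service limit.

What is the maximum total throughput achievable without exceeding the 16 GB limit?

2704

4×cache-warmer uses 16 of the 16 GB and totals 2704.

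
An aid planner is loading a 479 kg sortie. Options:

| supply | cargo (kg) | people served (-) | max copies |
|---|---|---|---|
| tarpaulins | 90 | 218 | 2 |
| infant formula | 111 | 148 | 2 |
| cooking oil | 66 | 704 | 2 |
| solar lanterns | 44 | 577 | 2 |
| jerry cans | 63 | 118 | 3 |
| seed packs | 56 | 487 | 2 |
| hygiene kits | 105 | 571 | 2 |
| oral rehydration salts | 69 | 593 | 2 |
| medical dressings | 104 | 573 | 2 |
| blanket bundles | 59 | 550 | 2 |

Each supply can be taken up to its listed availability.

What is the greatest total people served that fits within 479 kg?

Filling by ratio: 2×cooking oil + 2×solar lanterns + 2×seed packs + 2×blanket bundles for 4636, with 29 kg left unused.
Replace 2×seed packs with 2×oral rehydration salts: the trade gains 212 net, giving 4848 at 476 kg.

4848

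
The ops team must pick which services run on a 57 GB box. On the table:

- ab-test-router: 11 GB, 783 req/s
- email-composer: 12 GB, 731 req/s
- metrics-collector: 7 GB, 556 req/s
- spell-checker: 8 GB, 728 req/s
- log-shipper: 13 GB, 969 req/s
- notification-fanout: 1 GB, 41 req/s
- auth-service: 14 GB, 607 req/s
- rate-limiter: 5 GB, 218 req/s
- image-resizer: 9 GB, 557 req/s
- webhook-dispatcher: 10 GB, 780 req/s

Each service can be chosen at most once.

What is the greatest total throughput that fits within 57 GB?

4135

Filling by ratio: ab-test-router + metrics-collector + spell-checker + log-shipper + notification-fanout + rate-limiter + webhook-dispatcher for 4075, with 2 GB left unused.
Using the slack differently, ab-test-router + email-composer + metrics-collector + spell-checker + image-resizer + webhook-dispatcher comes to 4135 at 57 GB.
An exhaustive check of the 1024 subsets confirms 4135.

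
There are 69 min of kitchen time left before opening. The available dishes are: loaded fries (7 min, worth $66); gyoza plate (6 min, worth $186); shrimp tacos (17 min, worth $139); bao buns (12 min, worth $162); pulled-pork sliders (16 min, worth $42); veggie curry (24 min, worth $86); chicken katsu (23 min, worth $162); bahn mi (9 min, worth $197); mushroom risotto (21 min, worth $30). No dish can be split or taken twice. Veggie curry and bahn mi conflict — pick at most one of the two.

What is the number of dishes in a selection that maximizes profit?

5

Best achievable profit is 846.
For example gyoza plate + shrimp tacos + bao buns + chicken katsu + bahn mi achieves it, using 67 min.
Every optimal selection uses 5 dishes.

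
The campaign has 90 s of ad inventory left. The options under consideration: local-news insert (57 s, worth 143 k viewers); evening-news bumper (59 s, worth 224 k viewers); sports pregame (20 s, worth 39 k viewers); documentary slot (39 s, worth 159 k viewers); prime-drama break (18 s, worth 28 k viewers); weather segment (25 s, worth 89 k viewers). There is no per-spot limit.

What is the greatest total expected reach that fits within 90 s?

337

Taking the top-ratio spots first gives 2×documentary slot for 318 (78 s).
Replace documentary slot with 2×weather segment: the trade gains 19 net, giving 337 at 89 s.
Nothing else within 90 s beats 337.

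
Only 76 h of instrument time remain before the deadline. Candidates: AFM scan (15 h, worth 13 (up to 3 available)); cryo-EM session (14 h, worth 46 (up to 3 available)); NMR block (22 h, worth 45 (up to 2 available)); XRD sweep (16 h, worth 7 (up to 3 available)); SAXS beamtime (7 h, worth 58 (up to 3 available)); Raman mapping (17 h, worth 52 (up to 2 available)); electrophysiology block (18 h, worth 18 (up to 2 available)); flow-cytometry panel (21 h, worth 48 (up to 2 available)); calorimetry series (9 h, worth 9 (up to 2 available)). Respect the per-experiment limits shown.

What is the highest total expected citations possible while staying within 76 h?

Ranking by ratio (expected citations/h): SAXS beamtime 8.29, cryo-EM session 3.29, Raman mapping 3.06, flow-cytometry panel 2.29.
Taking the top-ratio experiments first gives 3×cryo-EM session + 3×SAXS beamtime + calorimetry series for 321 (72 h).
The 14 h tied up in cryo-EM session is better spent on Raman mapping — total rises to 327 (75 h).

327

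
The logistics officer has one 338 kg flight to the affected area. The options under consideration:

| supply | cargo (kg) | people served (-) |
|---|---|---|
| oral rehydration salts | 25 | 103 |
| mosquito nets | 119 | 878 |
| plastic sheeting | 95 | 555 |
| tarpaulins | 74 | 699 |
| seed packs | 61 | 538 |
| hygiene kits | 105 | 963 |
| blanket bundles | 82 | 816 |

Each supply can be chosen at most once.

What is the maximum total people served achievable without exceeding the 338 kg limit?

3016

Tarpaulins + seed packs + hygiene kits + blanket bundles uses 322 of the 338 kg and totals 3016.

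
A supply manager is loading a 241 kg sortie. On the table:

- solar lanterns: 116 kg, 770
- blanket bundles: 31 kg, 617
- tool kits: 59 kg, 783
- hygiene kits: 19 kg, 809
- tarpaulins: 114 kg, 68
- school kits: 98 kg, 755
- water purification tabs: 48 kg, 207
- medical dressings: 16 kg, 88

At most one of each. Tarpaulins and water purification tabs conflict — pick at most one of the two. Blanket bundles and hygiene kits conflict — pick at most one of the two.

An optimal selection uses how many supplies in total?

5

The maximum people served within 241 kg is 2642.
One optimal bundle: tool kits + hygiene kits + school kits + water purification tabs + medical dressings (240 kg).
All optima have 5 supplies.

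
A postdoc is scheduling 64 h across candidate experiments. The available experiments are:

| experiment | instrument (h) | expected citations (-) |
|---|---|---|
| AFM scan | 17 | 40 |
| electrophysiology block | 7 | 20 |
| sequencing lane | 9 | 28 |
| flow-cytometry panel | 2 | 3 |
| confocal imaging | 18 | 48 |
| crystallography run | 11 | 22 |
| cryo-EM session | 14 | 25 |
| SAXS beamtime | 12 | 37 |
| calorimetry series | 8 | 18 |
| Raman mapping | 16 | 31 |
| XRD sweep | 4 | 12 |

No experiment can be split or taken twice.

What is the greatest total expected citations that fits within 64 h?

Density check — sequencing lane 3.11, SAXS beamtime 3.08, XRD sweep 3.00, electrophysiology block 2.86 are the best per h.
A density-first pass picks electrophysiology block + sequencing lane + flow-cytometry panel + confocal imaging + SAXS beamtime + calorimetry series + XRD sweep — 166 at 60 h.
Replace flow-cytometry panel and calorimetry series and XRD sweep with AFM scan: the trade gains 7 net, giving 173 at 63 h.
The closest alternative, AFM scan + sequencing lane + confocal imaging + SAXS beamtime + calorimetry series, reaches only 171.

173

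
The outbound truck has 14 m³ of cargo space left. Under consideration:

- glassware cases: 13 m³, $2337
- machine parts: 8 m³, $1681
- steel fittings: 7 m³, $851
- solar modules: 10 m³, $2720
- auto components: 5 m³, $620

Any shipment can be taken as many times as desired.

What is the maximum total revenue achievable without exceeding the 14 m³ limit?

Taking solar modules: 10 m³ used, 2720 in revenue.
That's the maximum — no swap from here does better than 2720.

2720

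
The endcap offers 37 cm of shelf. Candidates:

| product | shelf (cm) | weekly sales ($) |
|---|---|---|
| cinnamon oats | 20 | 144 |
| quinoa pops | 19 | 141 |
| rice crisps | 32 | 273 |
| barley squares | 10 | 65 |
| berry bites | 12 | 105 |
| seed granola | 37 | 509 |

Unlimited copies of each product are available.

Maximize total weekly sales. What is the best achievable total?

Best packing: seed granola — 37 cm, 509 total.

509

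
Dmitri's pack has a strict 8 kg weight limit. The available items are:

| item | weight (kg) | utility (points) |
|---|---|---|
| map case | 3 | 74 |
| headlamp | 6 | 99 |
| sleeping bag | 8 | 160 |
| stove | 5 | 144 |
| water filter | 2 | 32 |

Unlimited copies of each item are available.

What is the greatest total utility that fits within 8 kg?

218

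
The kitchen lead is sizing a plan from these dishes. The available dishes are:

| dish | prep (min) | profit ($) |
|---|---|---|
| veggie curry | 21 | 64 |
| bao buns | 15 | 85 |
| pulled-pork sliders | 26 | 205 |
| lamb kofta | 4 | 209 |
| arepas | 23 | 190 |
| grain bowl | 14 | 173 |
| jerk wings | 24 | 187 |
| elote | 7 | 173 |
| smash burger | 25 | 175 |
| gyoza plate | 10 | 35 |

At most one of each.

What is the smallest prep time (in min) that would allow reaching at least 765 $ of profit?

58

Need the lightest bundle worth ≥ 765.
lamb kofta + arepas + grain bowl + elote + gyoza plate reaches 780 using 58 min.
Any bundle with less than 58 min falls short of 765.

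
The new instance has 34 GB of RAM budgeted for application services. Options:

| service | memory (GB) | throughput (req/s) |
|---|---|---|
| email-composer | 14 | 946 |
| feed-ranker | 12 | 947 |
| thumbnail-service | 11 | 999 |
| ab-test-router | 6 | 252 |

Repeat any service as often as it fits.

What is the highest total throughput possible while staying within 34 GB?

Ranking by ratio (throughput/GB): thumbnail-service 90.82, feed-ranker 78.92, email-composer 67.57, ab-test-router 42.00.
3×thumbnail-service uses 33 of the 34 GB and totals 2997.
Nothing else within 34 GB beats 2997.

2997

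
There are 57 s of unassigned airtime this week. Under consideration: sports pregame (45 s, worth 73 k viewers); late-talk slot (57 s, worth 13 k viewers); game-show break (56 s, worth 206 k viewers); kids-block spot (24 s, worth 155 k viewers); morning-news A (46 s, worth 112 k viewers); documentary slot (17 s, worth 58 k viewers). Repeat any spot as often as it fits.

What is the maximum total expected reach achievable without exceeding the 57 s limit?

310

Best packing: 2×kids-block spot — 48 s, 310 total.
The spare 9 s is too small for any remaining spot, and no exchange beats 310.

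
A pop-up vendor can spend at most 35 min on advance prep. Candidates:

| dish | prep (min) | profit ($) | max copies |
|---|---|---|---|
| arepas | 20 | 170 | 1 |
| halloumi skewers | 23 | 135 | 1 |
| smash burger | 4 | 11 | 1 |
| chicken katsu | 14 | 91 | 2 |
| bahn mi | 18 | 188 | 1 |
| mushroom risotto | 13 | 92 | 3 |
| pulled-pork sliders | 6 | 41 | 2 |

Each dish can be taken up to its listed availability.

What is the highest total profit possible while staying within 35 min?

By profit per min: bahn mi 10.44, arepas 8.50, mushroom risotto 7.08, pulled-pork sliders 6.83 lead.
Smash burger + bahn mi + mushroom risotto uses 35 of the 35 min and totals 291.
No other feasible combination exceeds 291.

291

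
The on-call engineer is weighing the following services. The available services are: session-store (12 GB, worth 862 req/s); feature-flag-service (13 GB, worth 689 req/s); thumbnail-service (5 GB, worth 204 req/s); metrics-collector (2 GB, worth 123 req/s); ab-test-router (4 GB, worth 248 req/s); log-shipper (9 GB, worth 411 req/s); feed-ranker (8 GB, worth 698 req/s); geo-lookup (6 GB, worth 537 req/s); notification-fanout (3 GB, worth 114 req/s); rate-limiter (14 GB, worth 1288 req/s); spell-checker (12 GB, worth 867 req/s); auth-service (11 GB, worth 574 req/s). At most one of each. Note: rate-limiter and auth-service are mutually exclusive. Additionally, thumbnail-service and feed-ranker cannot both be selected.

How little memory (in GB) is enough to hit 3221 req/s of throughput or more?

Need the lightest bundle worth ≥ 3221.
Taking session-store + feed-ranker + geo-lookup + rate-limiter gives 3385 (≥ 3221) for 40 GB.
No combination under 40 GB hits 3221.

40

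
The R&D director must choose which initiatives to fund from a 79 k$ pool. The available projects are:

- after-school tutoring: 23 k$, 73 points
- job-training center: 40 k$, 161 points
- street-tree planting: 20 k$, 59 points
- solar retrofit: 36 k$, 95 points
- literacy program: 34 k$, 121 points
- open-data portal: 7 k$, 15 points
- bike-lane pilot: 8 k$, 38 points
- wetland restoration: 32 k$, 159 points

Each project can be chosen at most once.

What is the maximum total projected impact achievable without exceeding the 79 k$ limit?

Density check — wetland restoration 4.97, bike-lane pilot 4.75, job-training center 4.03, literacy program 3.56 are the best per k$.
Greedy by ratio would take literacy program + bike-lane pilot + wetland restoration: 74 k$ used, total 318.
Replace literacy program and bike-lane pilot with job-training center + open-data portal: the trade gains 17 net, giving 335 at 79 k$.
An exhaustive check of the 256 subsets confirms 335.

335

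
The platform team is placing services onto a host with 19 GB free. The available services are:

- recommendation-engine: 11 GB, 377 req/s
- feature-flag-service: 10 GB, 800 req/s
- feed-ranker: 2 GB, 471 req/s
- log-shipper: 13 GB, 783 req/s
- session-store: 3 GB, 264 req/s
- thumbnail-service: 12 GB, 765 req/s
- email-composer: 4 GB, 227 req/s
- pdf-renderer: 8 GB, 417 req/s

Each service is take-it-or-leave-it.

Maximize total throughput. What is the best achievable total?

1762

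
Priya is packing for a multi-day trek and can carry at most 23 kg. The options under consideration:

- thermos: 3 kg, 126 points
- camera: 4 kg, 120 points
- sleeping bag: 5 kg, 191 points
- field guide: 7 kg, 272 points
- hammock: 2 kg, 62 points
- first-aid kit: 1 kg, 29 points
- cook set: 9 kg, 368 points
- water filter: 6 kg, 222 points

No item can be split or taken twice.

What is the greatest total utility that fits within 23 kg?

The ratio heuristic lands on thermos + field guide + hammock + first-aid kit + cook set (857) but leaves 1 kg idle.
A better packing is thermos + sleeping bag + cook set + water filter: 23 kg, total 907.
Every other selection either busts 23 kg or fails to beat 907.

907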